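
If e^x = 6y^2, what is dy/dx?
Differentiate the relation implicitly: treat y = y(x) and apply the chain rule, so every y-derivative picks up a y' = dy/dx factor.

With everything moved to the left-hand side, differentiate term by term:
  d/dx[-6y^2] = -12y·y'
  d/dx[e^(x)] = e^(x)

Separating the contributions that come from x directly and those that come through y:
  without y':      e^(x)
  multiplying y':  -12y

so (e^(x)) + (-12y)·y' = 0, and therefore
  dy/dx = -(e^(x))/(-12y) = e^(x)/(12y)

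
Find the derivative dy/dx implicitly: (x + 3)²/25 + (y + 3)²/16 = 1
Differentiate both sides with respect to x, treating y as y(x). By the chain rule, any term containing y contributes a factor of y' = dy/dx when we differentiate it.

Move every term to one side and write the relation as F(x, y) = 0. Term by term,
  d/dx[(x + 3)^2/25] = 2x/25 + 6/25
  d/dx[(y + 3)^2/16] = y'(y + 3)/8
  d/dx[-1] = 0

The pieces without y' make up ∂F/∂x and the coefficient of y' is ∂F/∂y:
  ∂F/∂x = 2x/25 + 6/25,
  ∂F/∂y = y/8 + 3/8.

Since d/dx[F] = ∂F/∂x + (∂F/∂y)·y' = 0, solve for y':
  (∂F/∂y)·y' = -∂F/∂x
  dy/dx = -(∂F/∂x)/(∂F/∂y) = -(2x/25 + 6/25)/(y/8 + 3/8)
        = -(2(x + 3)/25)/((y + 3)/8) = 16(-x - 3)/(25(y + 3))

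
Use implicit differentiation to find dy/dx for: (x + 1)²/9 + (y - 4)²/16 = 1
Differentiate the relation implicitly: treat y = y(x) and apply the chain rule, so every y-derivative picks up a y' = dy/dx factor.

With everything moved to the left-hand side, differentiate term by term:
  d/dx[(x + 1)^2/9] = 2x/9 + 2/9
  d/dx[(y - 4)^2/16] = y'(y - 4)/8
  d/dx[-1] = 0

Separating the contributions that come from x directly and those that come through y:
  without y':      2x/9 + 2/9
  multiplying y':  y/8 - 1/2

so (2x/9 + 2/9) + (y/8 - 1/2)·y' = 0, and therefore
  dy/dx = -(2x/9 + 2/9)/(y/8 - 1/2)
        = -(2(x + 1)/9)/((y - 4)/8) = 16(-x - 1)/(9(y - 4))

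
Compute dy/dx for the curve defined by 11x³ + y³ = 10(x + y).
Apply d/dx to both sides, remembering that y depends on x. Each occurrence of y therefore brings in a y' = dy/dx via the chain rule.

With F(x, y) equal to the left-hand side minus the right, differentiate F term by term:
  d/dx[11x^3] = 33x^2
  d/dx[-10x] = -10
  d/dx[y^3] = 3y^2·y'
  d/dx[-10y] = -10·y'
Adding these up, d/dx[F] = 0 becomes
  (33x^2 - 10) + (3y^2 - 10)·y' = 0,
so isolating y',
  dy/dx = -(33x^2 - 10)/(3y^2 - 10) = (10 - 33x^2)/(3y^2 - 10)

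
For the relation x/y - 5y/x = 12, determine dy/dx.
Take d/dx of both sides. Since y is implicitly a function of x, the chain rule attaches a y' = dy/dx factor whenever we differentiate through y.

Set F(x, y) = (left side) − (right side), so the curve is F = 0. Differentiating each term of F:
  d/dx[x/y] = -x·y'/y^2 + 1/y
  d/dx[-5y/x] = -5·y'/x + 5y/x^2
  d/dx[-12] = 0

Collecting, the y'-free part is the partial derivative in x and the y' coefficient is the partial derivative in y:
  ∂F/∂x = 1/y + 5y/x^2
  ∂F/∂y = -x/y^2 - 5/x

so d/dx[F(x, y(x))] = ∂F/∂x + (∂F/∂y)·y' = 0. Rearranging,
  dy/dx = -(∂F/∂x)/(∂F/∂y) = -(1/y + 5y/x^2)/(-x/y^2 - 5/x)
        = -((x^2 + 5y^2)/(x^2y))/(-(x^2 + 5y^2)/(xy^2)) = y/x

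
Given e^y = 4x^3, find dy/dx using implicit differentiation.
Differentiate both sides with respect to x, treating y as y(x). By the chain rule, any term containing y contributes a factor of y' = dy/dx when we differentiate it.

Move every term to one side and write the relation as F(x, y) = 0. Term by term,
  d/dx[-4x^3] = -12x^2
  d/dx[e^(y)] = y'·e^(y)

The pieces without y' make up ∂F/∂x and the coefficient of y' is ∂F/∂y:
  ∂F/∂x = -12x^2,
  ∂F/∂y = e^(y).

Since d/dx[F] = ∂F/∂x + (∂F/∂y)·y' = 0, solve for y':
  (∂F/∂y)·y' = -∂F/∂x
  dy/dx = -(∂F/∂x)/(∂F/∂y) = -(-12x^2)/(e^(y)) = 12x^2e^(-y)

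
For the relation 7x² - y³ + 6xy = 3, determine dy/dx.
Take d/dx of both sides. Since y is implicitly a function of x, the chain rule attaches a y' = dy/dx factor whenever we differentiate through y.

Set F(x, y) = (left side) − (right side), so the curve is F = 0. Differentiating each term of F:
  d/dx[7x^2] = 14x
  d/dx[6xy] = 6x·y' + 6y
  d/dx[-y^3] = -3y^2·y'
  d/dx[-3] = 0

Collecting, the y'-free part is the partial derivative in x and the y' coefficient is the partial derivative in y:
  ∂F/∂x = 14x + 6y
  ∂F/∂y = 6x - 3y^2

so d/dx[F(x, y(x))] = ∂F/∂x + (∂F/∂y)·y' = 0. Rearranging,
  dy/dx = -(∂F/∂x)/(∂F/∂y) = -(14x + 6y)/(6x - 3y^2) = 2(-7x - 3y)/(3(2x - y^2))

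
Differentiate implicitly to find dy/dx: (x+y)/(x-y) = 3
Apply d/dx to both sides, remembering that y depends on x. Each occurrence of y therefore brings in a y' = dy/dx via the chain rule.

With F(x, y) equal to the left-hand side minus the right, differentiate F term by term:
  d/dx[(x + y)/(x - y)] = (y' + 1)/(x - y) + (x + y)(y' - 1)/(x - y)^2
  d/dx[-3] = 0
Adding these up, d/dx[F] = 0 becomes
  (1/(x - y) - (x + y)/(x - y)^2) + (1/(x - y) + (x + y)/(x - y)^2)·y' = 0,
so isolating y',
  dy/dx = -(1/(x - y) - (x + y)/(x - y)^2)/(1/(x - y) + (x + y)/(x - y)^2)
        = -(-2y/(x - y)^2)/(2x/(x - y)^2) = y/x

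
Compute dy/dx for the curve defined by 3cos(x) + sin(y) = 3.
Take d/dx of both sides. Since y is implicitly a function of x, the chain rule attaches a y' = dy/dx factor whenever we differentiate through y.

Set F(x, y) = (left side) − (right side), so the curve is F = 0. Differentiating each term of F:
  d/dx[sin(y)] = y'·cos(y)
  d/dx[3cos(x)] = -3sin(x)
  d/dx[-3] = 0

Collecting, the y'-free part is the partial derivative in x and the y' coefficient is the partial derivative in y:
  ∂F/∂x = -3sin(x)
  ∂F/∂y = cos(y)

so d/dx[F(x, y(x))] = ∂F/∂x + (∂F/∂y)·y' = 0. Rearranging,
  dy/dx = -(∂F/∂x)/(∂F/∂y) = -(-3sin(x))/(cos(y)) = 3sin(x)/cos(y)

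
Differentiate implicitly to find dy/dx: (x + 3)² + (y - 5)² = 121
Differentiate the relation implicitly: treat y = y(x) and apply the chain rule, so every y-derivative picks up a y' = dy/dx factor.

With everything moved to the left-hand side, differentiate term by term:
  d/dx[(x + 3)^2] = 2x + 6
  d/dx[(y - 5)^2] = 2·y'(y - 5)
  d/dx[-121] = 0

Separating the contributions that come from x directly and those that come through y:
  without y':      2x + 6
  multiplying y':  2y - 10

so (2x + 6) + (2y - 10)·y' = 0, and therefore
  dy/dx = -(2x + 6)/(2y - 10) = (-x - 3)/(y - 5)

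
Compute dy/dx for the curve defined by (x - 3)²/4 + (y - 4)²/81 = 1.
Differentiate the relation implicitly: treat y = y(x) and apply the chain rule, so every y-derivative picks up a y' = dy/dx factor.

With everything moved to the left-hand side, differentiate term by term:
  d/dx[(x - 3)^2/4] = x/2 - 3/2
  d/dx[(y - 4)^2/81] = 2·y'(y - 4)/81
  d/dx[-1] = 0

Separating the contributions that come from x directly and those that come through y:
  without y':      x/2 - 3/2
  multiplying y':  2y/81 - 8/81

so (x/2 - 3/2) + (2y/81 - 8/81)·y' = 0, and therefore
  dy/dx = -(x/2 - 3/2)/(2y/81 - 8/81)
        = -((x - 3)/2)/(2(y - 4)/81) = 81(3 - x)/(4(y - 4))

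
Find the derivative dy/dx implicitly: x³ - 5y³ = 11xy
Take d/dx of both sides. Since y is implicitly a function of x, the chain rule attaches a y' = dy/dx factor whenever we differentiate through y.

Set F(x, y) = (left side) − (right side), so the curve is F = 0. Differentiating each term of F:
  d/dx[x^3] = 3x^2
  d/dx[-11xy] = -11x·y' - 11y
  d/dx[-5y^3] = -15y^2·y'

Collecting, the y'-free part is the partial derivative in x and the y' coefficient is the partial derivative in y:
  ∂F/∂x = 3x^2 - 11y
  ∂F/∂y = -11x - 15y^2

so d/dx[F(x, y(x))] = ∂F/∂x + (∂F/∂y)·y' = 0. Rearranging,
  dy/dx = -(∂F/∂x)/(∂F/∂y) = -(3x^2 - 11y)/(-11x - 15y^2) = (3x^2 - 11y)/(11x + 15y^2)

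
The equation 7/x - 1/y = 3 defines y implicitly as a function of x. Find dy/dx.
Differentiate both sides with respect to x, treating y as y(x). By the chain rule, any term containing y contributes a factor of y' = dy/dx when we differentiate it.

Move every term to one side and write the relation as F(x, y) = 0. Term by term,
  d/dx[-1/y] = y'/y^2
  d/dx[7/x] = -7/x^2
  d/dx[-3] = 0

The pieces without y' make up ∂F/∂x and the coefficient of y' is ∂F/∂y:
  ∂F/∂x = -7/x^2,
  ∂F/∂y = y^(-2).

Since d/dx[F] = ∂F/∂x + (∂F/∂y)·y' = 0, solve for y':
  (∂F/∂y)·y' = -∂F/∂x
  dy/dx = -(∂F/∂x)/(∂F/∂y) = -(-7/x^2)/(y^(-2)) = 7y^2/x^2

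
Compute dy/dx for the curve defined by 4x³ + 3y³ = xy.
Apply d/dx to both sides, remembering that y depends on x. Each occurrence of y therefore brings in a y' = dy/dx via the chain rule.

With F(x, y) equal to the left-hand side minus the right, differentiate F term by term:
  d/dx[4x^3] = 12x^2
  d/dx[-xy] = -x·y' - y
  d/dx[3y^3] = 9y^2·y'
Adding these up, d/dx[F] = 0 becomes
  (12x^2 - y) + (-x + 9y^2)·y' = 0,
so isolating y',
  dy/dx = -(12x^2 - y)/(-x + 9y^2) = (12x^2 - y)/(x - 9y^2)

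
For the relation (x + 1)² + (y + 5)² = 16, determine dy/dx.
Differentiate the relation implicitly: treat y = y(x) and apply the chain rule, so every y-derivative picks up a y' = dy/dx factor.

With everything moved to the left-hand side, differentiate term by term:
  d/dx[(x + 1)^2] = 2x + 2
  d/dx[(y + 5)^2] = 2·y'(y + 5)
  d/dx[-16] = 0

Separating the contributions that come from x directly and those that come through y:
  without y':      2x + 2
  multiplying y':  2y + 10

so (2x + 2) + (2y + 10)·y' = 0, and therefore
  dy/dx = -(2x + 2)/(2y + 10) = (-x - 1)/(y + 5)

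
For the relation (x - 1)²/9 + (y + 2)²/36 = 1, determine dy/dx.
Apply d/dx to both sides, remembering that y depends on x. Each occurrence of y therefore brings in a y' = dy/dx via the chain rule.

With F(x, y) equal to the left-hand side minus the right, differentiate F term by term:
  d/dx[(x - 1)^2/9] = 2x/9 - 2/9
  d/dx[(y + 2)^2/36] = y'(y + 2)/18
  d/dx[-1] = 0
Adding these up, d/dx[F] = 0 becomes
  (2x/9 - 2/9) + (y/18 + 1/9)·y' = 0,
so isolating y',
  dy/dx = -(2x/9 - 2/9)/(y/18 + 1/9)
        = -(2(x - 1)/9)/((y + 2)/18) = 4(1 - x)/(y + 2)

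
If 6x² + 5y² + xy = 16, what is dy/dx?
Differentiate both sides with respect to x, treating y as y(x). By the chain rule, any term containing y contributes a factor of y' = dy/dx when we differentiate it.

Move every term to one side and write the relation as F(x, y) = 0. Term by term,
  d/dx[6x^2] = 12x
  d/dx[xy] = x·y' + y
  d/dx[5y^2] = 10y·y'
  d/dx[-16] = 0

The pieces without y' make up ∂F/∂x and the coefficient of y' is ∂F/∂y:
  ∂F/∂x = 12x + y,
  ∂F/∂y = x + 10y.

Since d/dx[F] = ∂F/∂x + (∂F/∂y)·y' = 0, solve for y':
  (∂F/∂y)·y' = -∂F/∂x
  dy/dx = -(∂F/∂x)/(∂F/∂y) = -(12x + y)/(x + 10y) = (-12x - y)/(x + 10y)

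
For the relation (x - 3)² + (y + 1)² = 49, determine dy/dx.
Differentiate both sides with respect to x, treating y as y(x). By the chain rule, any term containing y contributes a factor of y' = dy/dx when we differentiate it.

Move every term to one side and write the relation as F(x, y) = 0. Term by term,
  d/dx[(x - 3)^2] = 2x - 6
  d/dx[(y + 1)^2] = 2·y'(y + 1)
  d/dx[-49] = 0

The pieces without y' make up ∂F/∂x and the coefficient of y' is ∂F/∂y:
  ∂F/∂x = 2x - 6,
  ∂F/∂y = 2y + 2.

Since d/dx[F] = ∂F/∂x + (∂F/∂y)·y' = 0, solve for y':
  (∂F/∂y)·y' = -∂F/∂x
  dy/dx = -(∂F/∂x)/(∂F/∂y) = -(2x - 6)/(2y + 2) = (3 - x)/(y + 1)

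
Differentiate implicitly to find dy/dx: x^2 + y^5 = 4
Differentiate both sides with respect to x, treating y as y(x). By the chain rule, any term containing y contributes a factor of y' = dy/dx when we differentiate it.

Move every term to one side and write the relation as F(x, y) = 0. Term by term,
  d/dx[x^2] = 2x
  d/dx[y^5] = 5y^4·y'
  d/dx[-4] = 0

The pieces without y' make up ∂F/∂x and the coefficient of y' is ∂F/∂y:
  ∂F/∂x = 2x,
  ∂F/∂y = 5y^4.

Since d/dx[F] = ∂F/∂x + (∂F/∂y)·y' = 0, solve for y':
  (∂F/∂y)·y' = -∂F/∂x
  dy/dx = -(∂F/∂x)/(∂F/∂y) = -(2x)/(5y^4) = -2x/(5y^4)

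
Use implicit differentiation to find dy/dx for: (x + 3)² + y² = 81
Take d/dx of both sides. Since y is implicitly a function of x, the chain rule attaches a y' = dy/dx factor whenever we differentiate through y.

Set F(x, y) = (left side) − (right side), so the curve is F = 0. Differentiating each term of F:
  d/dx[y^2] = 2y·y'
  d/dx[(x + 3)^2] = 2x + 6
  d/dx[-81] = 0

Collecting, the y'-free part is the partial derivative in x and the y' coefficient is the partial derivative in y:
  ∂F/∂x = 2x + 6
  ∂F/∂y = 2y

so d/dx[F(x, y(x))] = ∂F/∂x + (∂F/∂y)·y' = 0. Rearranging,
  dy/dx = -(∂F/∂x)/(∂F/∂y) = -(2x + 6)/(2y) = (-x - 3)/y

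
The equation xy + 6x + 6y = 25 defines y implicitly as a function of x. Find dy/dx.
Differentiate the relation implicitly: treat y = y(x) and apply the chain rule, so every y-derivative picks up a y' = dy/dx factor.

With everything moved to the left-hand side, differentiate term by term:
  d/dx[xy] = x·y' + y
  d/dx[6x] = 6
  d/dx[6y] = 6·y'
  d/dx[-25] = 0

Separating the contributions that come from x directly and those that come through y:
  without y':      y + 6
  multiplying y':  x + 6

so (y + 6) + (x + 6)·y' = 0, and therefore
  dy/dx = -(y + 6)/(x + 6) = (-y - 6)/(x + 6)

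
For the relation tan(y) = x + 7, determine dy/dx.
Take d/dx of both sides. Since y is implicitly a function of x, the chain rule attaches a y' = dy/dx factor whenever we differentiate through y.

Set F(x, y) = (left side) − (right side), so the curve is F = 0. Differentiating each term of F:
  d/dx[-x] = -1
  d/dx[tan(y)] = y'(tan(y)^2 + 1)
  d/dx[-7] = 0

Collecting, the y'-free part is the partial derivative in x and the y' coefficient is the partial derivative in y:
  ∂F/∂x = -1
  ∂F/∂y = tan(y)^2 + 1

so d/dx[F(x, y(x))] = ∂F/∂x + (∂F/∂y)·y' = 0. Rearranging,
  dy/dx = -(∂F/∂x)/(∂F/∂y) = -(-1)/(tan(y)^2 + 1) = cos(y)^2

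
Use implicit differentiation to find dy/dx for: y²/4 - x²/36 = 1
Differentiate both sides with respect to x, treating y as y(x). By the chain rule, any term containing y contributes a factor of y' = dy/dx when we differentiate it.

Move every term to one side and write the relation as F(x, y) = 0. Term by term,
  d/dx[-x^2/36] = -x/18
  d/dx[y^2/4] = y·y'/2
  d/dx[-1] = 0

The pieces without y' make up ∂F/∂x and the coefficient of y' is ∂F/∂y:
  ∂F/∂x = -x/18,
  ∂F/∂y = y/2.

Since d/dx[F] = ∂F/∂x + (∂F/∂y)·y' = 0, solve for y':
  (∂F/∂y)·y' = -∂F/∂x
  dy/dx = -(∂F/∂x)/(∂F/∂y) = -(-x/18)/(y/2) = x/(9y)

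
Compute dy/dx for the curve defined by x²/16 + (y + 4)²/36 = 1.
Differentiate both sides with respect to x, treating y as y(x). By the chain rule, any term containing y contributes a factor of y' = dy/dx when we differentiate it.

Move every term to one side and write the relation as F(x, y) = 0. Term by term,
  d/dx[x^2/16] = x/8
  d/dx[(y + 4)^2/36] = y'(y + 4)/18
  d/dx[-1] = 0

The pieces without y' make up ∂F/∂x and the coefficient of y' is ∂F/∂y:
  ∂F/∂x = x/8,
  ∂F/∂y = y/18 + 2/9.

Since d/dx[F] = ∂F/∂x + (∂F/∂y)·y' = 0, solve for y':
  (∂F/∂y)·y' = -∂F/∂x
  dy/dx = -(∂F/∂x)/(∂F/∂y) = -(x/8)/(y/18 + 2/9)
        = -(x/8)/((y + 4)/18) = -9x/(4y + 16)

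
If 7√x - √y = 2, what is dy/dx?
Apply d/dx to both sides, remembering that y depends on x. Each occurrence of y therefore brings in a y' = dy/dx via the chain rule.

With F(x, y) equal to the left-hand side minus the right, differentiate F term by term:
  d/dx[7√(x)] = 7/(2√(x))
  d/dx[-√(y)] = -y'/(2√(y))
  d/dx[-2] = 0
Adding these up, d/dx[F] = 0 becomes
  (7/(2√(x))) + (-1/(2√(y)))·y' = 0,
so isolating y',
  dy/dx = -(7/(2√(x)))/(-1/(2√(y))) = 7√(y)/√(x)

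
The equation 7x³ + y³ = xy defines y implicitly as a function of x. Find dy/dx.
Differentiate the relation implicitly: treat y = y(x) and apply the chain rule, so every y-derivative picks up a y' = dy/dx factor.

With everything moved to the left-hand side, differentiate term by term:
  d/dx[7x^3] = 21x^2
  d/dx[-xy] = -x·y' - y
  d/dx[y^3] = 3y^2·y'

Separating the contributions that come from x directly and those that come through y:
  without y':      21x^2 - y
  multiplying y':  -x + 3y^2

so (21x^2 - y) + (-x + 3y^2)·y' = 0, and therefore
  dy/dx = -(21x^2 - y)/(-x + 3y^2) = (21x^2 - y)/(x - 3y^2)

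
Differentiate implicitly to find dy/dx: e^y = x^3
Take d/dx of both sides. Since y is implicitly a function of x, the chain rule attaches a y' = dy/dx factor whenever we differentiate through y.

Set F(x, y) = (left side) − (right side), so the curve is F = 0. Differentiating each term of F:
  d/dx[-x^3] = -3x^2
  d/dx[e^(y)] = y'·e^(y)

Collecting, the y'-free part is the partial derivative in x and the y' coefficient is the partial derivative in y:
  ∂F/∂x = -3x^2
  ∂F/∂y = e^(y)

so d/dx[F(x, y(x))] = ∂F/∂x + (∂F/∂y)·y' = 0. Rearranging,
  dy/dx = -(∂F/∂x)/(∂F/∂y) = -(-3x^2)/(e^(y)) = 3x^2e^(-y)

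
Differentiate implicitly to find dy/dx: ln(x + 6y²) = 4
Take d/dx of both sides. Since y is implicitly a function of x, the chain rule attaches a y' = dy/dx factor whenever we differentiate through y.

Set F(x, y) = (left side) − (right side), so the curve is F = 0. Differentiating each term of F:
  d/dx[ln(x + 6y^2)] = (12y·y' + 1)/(x + 6y^2)
  d/dx[-4] = 0

Collecting, the y'-free part is the partial derivative in x and the y' coefficient is the partial derivative in y:
  ∂F/∂x = 1/(x + 6y^2)
  ∂F/∂y = 12y/(x + 6y^2)

so d/dx[F(x, y(x))] = ∂F/∂x + (∂F/∂y)·y' = 0. Rearranging,
  dy/dx = -(∂F/∂x)/(∂F/∂y) = -(1/(x + 6y^2))/(12y/(x + 6y^2)) = -1/(12y)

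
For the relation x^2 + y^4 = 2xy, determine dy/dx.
Take d/dx of both sides. Since y is implicitly a function of x, the chain rule attaches a y' = dy/dx factor whenever we differentiate through y.

Set F(x, y) = (left side) − (right side), so the curve is F = 0. Differentiating each term of F:
  d/dx[x^2] = 2x
  d/dx[-2xy] = -2x·y' - 2y
  d/dx[y^4] = 4y^3·y'

Collecting, the y'-free part is the partial derivative in x and the y' coefficient is the partial derivative in y:
  ∂F/∂x = 2x - 2y
  ∂F/∂y = -2x + 4y^3

so d/dx[F(x, y(x))] = ∂F/∂x + (∂F/∂y)·y' = 0. Rearranging,
  dy/dx = -(∂F/∂x)/(∂F/∂y) = -(2x - 2y)/(-2x + 4y^3) = (x - y)/(x - 2y^3)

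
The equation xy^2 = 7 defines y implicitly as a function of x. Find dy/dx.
Differentiate both sides with respect to x, treating y as y(x). By the chain rule, any term containing y contributes a factor of y' = dy/dx when we differentiate it.

Move every term to one side and write the relation as F(x, y) = 0. Term by term,
  d/dx[xy^2] = 2xy·y' + y^2
  d/dx[-7] = 0

The pieces without y' make up ∂F/∂x and the coefficient of y' is ∂F/∂y:
  ∂F/∂x = y^2,
  ∂F/∂y = 2xy.

Since d/dx[F] = ∂F/∂x + (∂F/∂y)·y' = 0, solve for y':
  (∂F/∂y)·y' = -∂F/∂x
  dy/dx = -(∂F/∂x)/(∂F/∂y) = -(y^2)/(2xy) = -y/(2x)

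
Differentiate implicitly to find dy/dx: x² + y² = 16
Differentiate the relation implicitly: treat y = y(x) and apply the chain rule, so every y-derivative picks up a y' = dy/dx factor.

With everything moved to the left-hand side, differentiate term by term:
  d/dx[x^2] = 2x
  d/dx[y^2] = 2y·y'
  d/dx[-16] = 0

Separating the contributions that come from x directly and those that come through y:
  without y':      2x
  multiplying y':  2y

so (2x) + (2y)·y' = 0, and therefore
  dy/dx = -(2x)/(2y) = -x/y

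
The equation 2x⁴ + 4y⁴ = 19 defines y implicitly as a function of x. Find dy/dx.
Take d/dx of both sides. Since y is implicitly a function of x, the chain rule attaches a y' = dy/dx factor whenever we differentiate through y.

Set F(x, y) = (left side) − (right side), so the curve is F = 0. Differentiating each term of F:
  d/dx[2x^4] = 8x^3
  d/dx[4y^4] = 16y^3·y'
  d/dx[-19] = 0

Collecting, the y'-free part is the partial derivative in x and the y' coefficient is the partial derivative in y:
  ∂F/∂x = 8x^3
  ∂F/∂y = 16y^3

so d/dx[F(x, y(x))] = ∂F/∂x + (∂F/∂y)·y' = 0. Rearranging,
  dy/dx = -(∂F/∂x)/(∂F/∂y) = -(8x^3)/(16y^3) = -x^3/(2y^3)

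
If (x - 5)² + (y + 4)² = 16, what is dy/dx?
Differentiate both sides with respect to x, treating y as y(x). By the chain rule, any term containing y contributes a factor of y' = dy/dx when we differentiate it.

Move every term to one side and write the relation as F(x, y) = 0. Term by term,
  d/dx[(x - 5)^2] = 2x - 10
  d/dx[(y + 4)^2] = 2·y'(y + 4)
  d/dx[-16] = 0

The pieces without y' make up ∂F/∂x and the coefficient of y' is ∂F/∂y:
  ∂F/∂x = 2x - 10,
  ∂F/∂y = 2y + 8.

Since d/dx[F] = ∂F/∂x + (∂F/∂y)·y' = 0, solve for y':
  (∂F/∂y)·y' = -∂F/∂x
  dy/dx = -(∂F/∂x)/(∂F/∂y) = -(2x - 10)/(2y + 8) = (5 - x)/(y + 4)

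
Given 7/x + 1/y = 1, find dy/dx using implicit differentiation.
Take d/dx of both sides. Since y is implicitly a function of x, the chain rule attaches a y' = dy/dx factor whenever we differentiate through y.

Set F(x, y) = (left side) − (right side), so the curve is F = 0. Differentiating each term of F:
  d/dx[1/y] = -y'/y^2
  d/dx[7/x] = -7/x^2
  d/dx[-1] = 0

Collecting, the y'-free part is the partial derivative in x and the y' coefficient is the partial derivative in y:
  ∂F/∂x = -7/x^2
  ∂F/∂y = -1/y^2

so d/dx[F(x, y(x))] = ∂F/∂x + (∂F/∂y)·y' = 0. Rearranging,
  dy/dx = -(∂F/∂x)/(∂F/∂y) = -(-7/x^2)/(-1/y^2) = -7y^2/x^2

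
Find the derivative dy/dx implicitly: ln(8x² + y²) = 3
Differentiate both sides with respect to x, treating y as y(x). By the chain rule, any term containing y contributes a factor of y' = dy/dx when we differentiate it.

Move every term to one side and write the relation as F(x, y) = 0. Term by term,
  d/dx[ln(8x^2 + y^2)] = (16x + 2y·y')/(8x^2 + y^2)
  d/dx[-3] = 0

The pieces without y' make up ∂F/∂x and the coefficient of y' is ∂F/∂y:
  ∂F/∂x = 16x/(8x^2 + y^2),
  ∂F/∂y = 2y/(8x^2 + y^2).

Since d/dx[F] = ∂F/∂x + (∂F/∂y)·y' = 0, solve for y':
  (∂F/∂y)·y' = -∂F/∂x
  dy/dx = -(∂F/∂x)/(∂F/∂y) = -(16x/(8x^2 + y^2))/(2y/(8x^2 + y^2)) = -8x/y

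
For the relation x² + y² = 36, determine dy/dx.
Differentiate the relation implicitly: treat y = y(x) and apply the chain rule, so every y-derivative picks up a y' = dy/dx factor.

With everything moved to the left-hand side, differentiate term by term:
  d/dx[x^2] = 2x
  d/dx[y^2] = 2y·y'
  d/dx[-36] = 0

Separating the contributions that come from x directly and those that come through y:
  without y':      2x
  multiplying y':  2y

so (2x) + (2y)·y' = 0, and therefore
  dy/dx = -(2x)/(2y) = -x/y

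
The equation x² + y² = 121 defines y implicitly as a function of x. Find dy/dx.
Differentiate both sides with respect to x, treating y as y(x). By the chain rule, any term containing y contributes a factor of y' = dy/dx when we differentiate it.

Move every term to one side and write the relation as F(x, y) = 0. Term by term,
  d/dx[x^2] = 2x
  d/dx[y^2] = 2y·y'
  d/dx[-121] = 0

The pieces without y' make up ∂F/∂x and the coefficient of y' is ∂F/∂y:
  ∂F/∂x = 2x,
  ∂F/∂y = 2y.

Since d/dx[F] = ∂F/∂x + (∂F/∂y)·y' = 0, solve for y':
  (∂F/∂y)·y' = -∂F/∂x
  dy/dx = -(∂F/∂x)/(∂F/∂y) = -(2x)/(2y) = -x/y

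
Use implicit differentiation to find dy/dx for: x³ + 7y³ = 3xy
Take d/dx of both sides. Since y is implicitly a function of x, the chain rule attaches a y' = dy/dx factor whenever we differentiate through y.

Set F(x, y) = (left side) − (right side), so the curve is F = 0. Differentiating each term of F:
  d/dx[x^3] = 3x^2
  d/dx[-3xy] = -3x·y' - 3y
  d/dx[7y^3] = 21y^2·y'

Collecting, the y'-free part is the partial derivative in x and the y' coefficient is the partial derivative in y:
  ∂F/∂x = 3x^2 - 3y
  ∂F/∂y = -3x + 21y^2

so d/dx[F(x, y(x))] = ∂F/∂x + (∂F/∂y)·y' = 0. Rearranging,
  dy/dx = -(∂F/∂x)/(∂F/∂y) = -(3x^2 - 3y)/(-3x + 21y^2) = (x^2 - y)/(x - 7y^2)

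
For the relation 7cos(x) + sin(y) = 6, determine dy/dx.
Apply d/dx to both sides, remembering that y depends on x. Each occurrence of y therefore brings in a y' = dy/dx via the chain rule.

With F(x, y) equal to the left-hand side minus the right, differentiate F term by term:
  d/dx[sin(y)] = y'·cos(y)
  d/dx[7cos(x)] = -7sin(x)
  d/dx[-6] = 0
Adding these up, d/dx[F] = 0 becomes
  (-7sin(x)) + (cos(y))·y' = 0,
so isolating y',
  dy/dx = -(-7sin(x))/(cos(y)) = 7sin(x)/cos(y)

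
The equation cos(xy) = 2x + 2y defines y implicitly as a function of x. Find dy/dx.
Apply d/dx to both sides, remembering that y depends on x. Each occurrence of y therefore brings in a y' = dy/dx via the chain rule.

With F(x, y) equal to the left-hand side minus the right, differentiate F term by term:
  d/dx[-2x] = -2
  d/dx[-2y] = -2·y'
  d/dx[cos(xy)] = -(x·y' + y)·sin(xy)
Adding these up, d/dx[F] = 0 becomes
  (-y·sin(xy) - 2) + (-x·sin(xy) - 2)·y' = 0,
so isolating y',
  dy/dx = -(-y·sin(xy) - 2)/(-x·sin(xy) - 2) = -(y·sin(xy) + 2)/(x·sin(xy) + 2)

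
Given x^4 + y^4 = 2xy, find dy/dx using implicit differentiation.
Take d/dx of both sides. Since y is implicitly a function of x, the chain rule attaches a y' = dy/dx factor whenever we differentiate through y.

Set F(x, y) = (left side) − (right side), so the curve is F = 0. Differentiating each term of F:
  d/dx[x^4] = 4x^3
  d/dx[-2xy] = -2x·y' - 2y
  d/dx[y^4] = 4y^3·y'

Collecting, the y'-free part is the partial derivative in x and the y' coefficient is the partial derivative in y:
  ∂F/∂x = 4x^3 - 2y
  ∂F/∂y = -2x + 4y^3

so d/dx[F(x, y(x))] = ∂F/∂x + (∂F/∂y)·y' = 0. Rearranging,
  dy/dx = -(∂F/∂x)/(∂F/∂y) = -(4x^3 - 2y)/(-2x + 4y^3) = (2x^3 - y)/(x - 2y^3)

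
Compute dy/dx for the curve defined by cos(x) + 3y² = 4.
Differentiate the relation implicitly: treat y = y(x) and apply the chain rule, so every y-derivative picks up a y' = dy/dx factor.

With everything moved to the left-hand side, differentiate term by term:
  d/dx[3y^2] = 6y·y'
  d/dx[cos(x)] = -sin(x)
  d/dx[-4] = 0

Separating the contributions that come from x directly and those that come through y:
  without y':      -sin(x)
  multiplying y':  6y

so (-sin(x)) + (6y)·y' = 0, and therefore
  dy/dx = -(-sin(x))/(6y) = sin(x)/(6y)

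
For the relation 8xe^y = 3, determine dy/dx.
Differentiate both sides with respect to x, treating y as y(x). By the chain rule, any term containing y contributes a factor of y' = dy/dx when we differentiate it.

Move every term to one side and write the relation as F(x, y) = 0. Term by term,
  d/dx[8x·e^(y)] = 8x·y'·e^(y) + 8e^(y)
  d/dx[-3] = 0

The pieces without y' make up ∂F/∂x and the coefficient of y' is ∂F/∂y:
  ∂F/∂x = 8e^(y),
  ∂F/∂y = 8x·e^(y).

Since d/dx[F] = ∂F/∂x + (∂F/∂y)·y' = 0, solve for y':
  (∂F/∂y)·y' = -∂F/∂x
  dy/dx = -(∂F/∂x)/(∂F/∂y) = -(8e^(y))/(8x·e^(y)) = -1/x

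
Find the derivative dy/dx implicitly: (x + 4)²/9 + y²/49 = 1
Apply d/dx to both sides, remembering that y depends on x. Each occurrence of y therefore brings in a y' = dy/dx via the chain rule.

With F(x, y) equal to the left-hand side minus the right, differentiate F term by term:
  d/dx[y^2/49] = 2y·y'/49
  d/dx[(x + 4)^2/9] = 2x/9 + 8/9
  d/dx[-1] = 0
Adding these up, d/dx[F] = 0 becomes
  (2x/9 + 8/9) + (2y/49)·y' = 0,
so isolating y',
  dy/dx = -(2x/9 + 8/9)/(2y/49)
        = -(2(x + 4)/9)/(2y/49) = 49(-x - 4)/(9y)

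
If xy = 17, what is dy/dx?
Differentiate the relation implicitly: treat y = y(x) and apply the chain rule, so every y-derivative picks up a y' = dy/dx factor.

With everything moved to the left-hand side, differentiate term by term:
  d/dx[xy] = x·y' + y
  d/dx[-17] = 0

Separating the contributions that come from x directly and those that come through y:
  without y':      y
  multiplying y':  x

so (y) + (x)·y' = 0, and therefore
  dy/dx = -(y)/(x) = -y/x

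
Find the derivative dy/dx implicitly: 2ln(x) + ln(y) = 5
Apply d/dx to both sides, remembering that y depends on x. Each occurrence of y therefore brings in a y' = dy/dx via the chain rule.

With F(x, y) equal to the left-hand side minus the right, differentiate F term by term:
  d/dx[2ln(x)] = 2/x
  d/dx[ln(y)] = y'/y
  d/dx[-5] = 0
Adding these up, d/dx[F] = 0 becomes
  (2/x) + (1/y)·y' = 0,
so isolating y',
  dy/dx = -(2/x)/(1/y) = -2y/x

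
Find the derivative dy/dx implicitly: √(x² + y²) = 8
Take d/dx of both sides. Since y is implicitly a function of x, the chain rule attaches a y' = dy/dx factor whenever we differentiate through y.

Set F(x, y) = (left side) − (right side), so the curve is F = 0. Differentiating each term of F:
  d/dx[√(x^2 + y^2)] = (x + y·y')/√(x^2 + y^2)
  d/dx[-8] = 0

Collecting, the y'-free part is the partial derivative in x and the y' coefficient is the partial derivative in y:
  ∂F/∂x = x/√(x^2 + y^2)
  ∂F/∂y = y/√(x^2 + y^2)

so d/dx[F(x, y(x))] = ∂F/∂x + (∂F/∂y)·y' = 0. Rearranging,
  dy/dx = -(∂F/∂x)/(∂F/∂y) = -(x/√(x^2 + y^2))/(y/√(x^2 + y^2)) = -x/y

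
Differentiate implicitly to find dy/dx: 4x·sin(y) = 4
Take d/dx of both sides. Since y is implicitly a function of x, the chain rule attaches a y' = dy/dx factor whenever we differentiate through y.

Set F(x, y) = (left side) − (right side), so the curve is F = 0. Differentiating each term of F:
  d/dx[4x·sin(y)] = 4x·y'·cos(y) + 4sin(y)
  d/dx[-4] = 0

Collecting, the y'-free part is the partial derivative in x and the y' coefficient is the partial derivative in y:
  ∂F/∂x = 4sin(y)
  ∂F/∂y = 4x·cos(y)

so d/dx[F(x, y(x))] = ∂F/∂x + (∂F/∂y)·y' = 0. Rearranging,
  dy/dx = -(∂F/∂x)/(∂F/∂y) = -(4sin(y))/(4x·cos(y)) = -tan(y)/x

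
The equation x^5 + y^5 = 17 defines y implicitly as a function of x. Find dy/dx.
Differentiate the relation implicitly: treat y = y(x) and apply the chain rule, so every y-derivative picks up a y' = dy/dx factor.

With everything moved to the left-hand side, differentiate term by term:
  d/dx[x^5] = 5x^4
  d/dx[y^5] = 5y^4·y'
  d/dx[-17] = 0

Separating the contributions that come from x directly and those that come through y:
  without y':      5x^4
  multiplying y':  5y^4

so (5x^4) + (5y^4)·y' = 0, and therefore
  dy/dx = -(5x^4)/(5y^4) = -x^4/y^4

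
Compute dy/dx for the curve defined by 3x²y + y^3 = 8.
Take d/dx of both sides. Since y is implicitly a function of x, the chain rule attaches a y' = dy/dx factor whenever we differentiate through y.

Set F(x, y) = (left side) − (right side), so the curve is F = 0. Differentiating each term of F:
  d/dx[3x^2y] = 3x^2·y' + 6xy
  d/dx[y^3] = 3y^2·y'
  d/dx[-8] = 0

Collecting, the y'-free part is the partial derivative in x and the y' coefficient is the partial derivative in y:
  ∂F/∂x = 6xy
  ∂F/∂y = 3x^2 + 3y^2

so d/dx[F(x, y(x))] = ∂F/∂x + (∂F/∂y)·y' = 0. Rearranging,
  dy/dx = -(∂F/∂x)/(∂F/∂y) = -(6xy)/(3x^2 + 3y^2) = -2xy/(x^2 + y^2)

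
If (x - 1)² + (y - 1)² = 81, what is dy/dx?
Differentiate both sides with respect to x, treating y as y(x). By the chain rule, any term containing y contributes a factor of y' = dy/dx when we differentiate it.

Move every term to one side and write the relation as F(x, y) = 0. Term by term,
  d/dx[(x - 1)^2] = 2x - 2
  d/dx[(y - 1)^2] = 2·y'(y - 1)
  d/dx[-81] = 0

The pieces without y' make up ∂F/∂x and the coefficient of y' is ∂F/∂y:
  ∂F/∂x = 2x - 2,
  ∂F/∂y = 2y - 2.

Since d/dx[F] = ∂F/∂x + (∂F/∂y)·y' = 0, solve for y':
  (∂F/∂y)·y' = -∂F/∂x
  dy/dx = -(∂F/∂x)/(∂F/∂y) = -(2x - 2)/(2y - 2) = (1 - x)/(y - 1)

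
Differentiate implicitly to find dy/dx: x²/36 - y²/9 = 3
Apply d/dx to both sides, remembering that y depends on x. Each occurrence of y therefore brings in a y' = dy/dx via the chain rule.

With F(x, y) equal to the left-hand side minus the right, differentiate F term by term:
  d/dx[x^2/36] = x/18
  d/dx[-y^2/9] = -2y·y'/9
  d/dx[-3] = 0
Adding these up, d/dx[F] = 0 becomes
  (x/18) + (-2y/9)·y' = 0,
so isolating y',
  dy/dx = -(x/18)/(-2y/9) = x/(4y)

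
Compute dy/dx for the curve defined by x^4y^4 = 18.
Take d/dx of both sides. Since y is implicitly a function of x, the chain rule attaches a y' = dy/dx factor whenever we differentiate through y.

Set F(x, y) = (left side) − (right side), so the curve is F = 0. Differentiating each term of F:
  d/dx[x^4y^4] = 4x^4y^3·y' + 4x^3y^4
  d/dx[-18] = 0

Collecting, the y'-free part is the partial derivative in x and the y' coefficient is the partial derivative in y:
  ∂F/∂x = 4x^3y^4
  ∂F/∂y = 4x^4y^3

so d/dx[F(x, y(x))] = ∂F/∂x + (∂F/∂y)·y' = 0. Rearranging,
  dy/dx = -(∂F/∂x)/(∂F/∂y) = -(4x^3y^4)/(4x^4y^3) = -y/x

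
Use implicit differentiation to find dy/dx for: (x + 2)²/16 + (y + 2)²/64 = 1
Differentiate the relation implicitly: treat y = y(x) and apply the chain rule, so every y-derivative picks up a y' = dy/dx factor.

With everything moved to the left-hand side, differentiate term by term:
  d/dx[(x + 2)^2/16] = x/8 + 1/4
  d/dx[(y + 2)^2/64] = y'(y + 2)/32
  d/dx[-1] = 0

Separating the contributions that come from x directly and those that come through y:
  without y':      x/8 + 1/4
  multiplying y':  y/32 + 1/16

so (x/8 + 1/4) + (y/32 + 1/16)·y' = 0, and therefore
  dy/dx = -(x/8 + 1/4)/(y/32 + 1/16)
        = -((x + 2)/8)/((y + 2)/32) = 4(-x - 2)/(y + 2)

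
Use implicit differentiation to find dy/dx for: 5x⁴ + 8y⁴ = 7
Take d/dx of both sides. Since y is implicitly a function of x, the chain rule attaches a y' = dy/dx factor whenever we differentiate through y.

Set F(x, y) = (left side) − (right side), so the curve is F = 0. Differentiating each term of F:
  d/dx[5x^4] = 20x^3
  d/dx[8y^4] = 32y^3·y'
  d/dx[-7] = 0

Collecting, the y'-free part is the partial derivative in x and the y' coefficient is the partial derivative in y:
  ∂F/∂x = 20x^3
  ∂F/∂y = 32y^3

so d/dx[F(x, y(x))] = ∂F/∂x + (∂F/∂y)·y' = 0. Rearranging,
  dy/dx = -(∂F/∂x)/(∂F/∂y) = -(20x^3)/(32y^3) = -5x^3/(8y^3)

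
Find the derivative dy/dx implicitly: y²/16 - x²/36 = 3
Differentiate both sides with respect to x, treating y as y(x). By the chain rule, any term containing y contributes a factor of y' = dy/dx when we differentiate it.

Move every term to one side and write the relation as F(x, y) = 0. Term by term,
  d/dx[-x^2/36] = -x/18
  d/dx[y^2/16] = y·y'/8
  d/dx[-3] = 0

The pieces without y' make up ∂F/∂x and the coefficient of y' is ∂F/∂y:
  ∂F/∂x = -x/18,
  ∂F/∂y = y/8.

Since d/dx[F] = ∂F/∂x + (∂F/∂y)·y' = 0, solve for y':
  (∂F/∂y)·y' = -∂F/∂x
  dy/dx = -(∂F/∂x)/(∂F/∂y) = -(-x/18)/(y/8) = 4x/(9y)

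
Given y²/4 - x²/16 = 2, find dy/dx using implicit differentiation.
Differentiate both sides with respect to x, treating y as y(x). By the chain rule, any term containing y contributes a factor of y' = dy/dx when we differentiate it.

Move every term to one side and write the relation as F(x, y) = 0. Term by term,
  d/dx[-x^2/16] = -x/8
  d/dx[y^2/4] = y·y'/2
  d/dx[-2] = 0

The pieces without y' make up ∂F/∂x and the coefficient of y' is ∂F/∂y:
  ∂F/∂x = -x/8,
  ∂F/∂y = y/2.

Since d/dx[F] = ∂F/∂x + (∂F/∂y)·y' = 0, solve for y':
  (∂F/∂y)·y' = -∂F/∂x
  dy/dx = -(∂F/∂x)/(∂F/∂y) = -(-x/8)/(y/2) = x/(4y)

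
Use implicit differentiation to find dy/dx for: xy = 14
Differentiate the relation implicitly: treat y = y(x) and apply the chain rule, so every y-derivative picks up a y' = dy/dx factor.

With everything moved to the left-hand side, differentiate term by term:
  d/dx[xy] = x·y' + y
  d/dx[-14] = 0

Separating the contributions that come from x directly and those that come through y:
  without y':      y
  multiplying y':  x

so (y) + (x)·y' = 0, and therefore
  dy/dx = -(y)/(x) = -y/x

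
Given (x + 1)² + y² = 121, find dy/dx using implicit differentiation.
Apply d/dx to both sides, remembering that y depends on x. Each occurrence of y therefore brings in a y' = dy/dx via the chain rule.

With F(x, y) equal to the left-hand side minus the right, differentiate F term by term:
  d/dx[y^2] = 2y·y'
  d/dx[(x + 1)^2] = 2x + 2
  d/dx[-121] = 0
Adding these up, d/dx[F] = 0 becomes
  (2x + 2) + (2y)·y' = 0,
so isolating y',
  dy/dx = -(2x + 2)/(2y) = (-x - 1)/y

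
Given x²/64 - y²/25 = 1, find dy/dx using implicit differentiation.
Differentiate the relation implicitly: treat y = y(x) and apply the chain rule, so every y-derivative picks up a y' = dy/dx factor.

With everything moved to the left-hand side, differentiate term by term:
  d/dx[x^2/64] = x/32
  d/dx[-y^2/25] = -2y·y'/25
  d/dx[-1] = 0

Separating the contributions that come from x directly and those that come through y:
  without y':      x/32
  multiplying y':  -2y/25

so (x/32) + (-2y/25)·y' = 0, and therefore
  dy/dx = -(x/32)/(-2y/25) = 25x/(64y)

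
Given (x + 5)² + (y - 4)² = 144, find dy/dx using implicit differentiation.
Apply d/dx to both sides, remembering that y depends on x. Each occurrence of y therefore brings in a y' = dy/dx via the chain rule.

With F(x, y) equal to the left-hand side minus the right, differentiate F term by term:
  d/dx[(x + 5)^2] = 2x + 10
  d/dx[(y - 4)^2] = 2·y'(y - 4)
  d/dx[-144] = 0
Adding these up, d/dx[F] = 0 becomes
  (2x + 10) + (2y - 8)·y' = 0,
so isolating y',
  dy/dx = -(2x + 10)/(2y - 8) = (-x - 5)/(y - 4)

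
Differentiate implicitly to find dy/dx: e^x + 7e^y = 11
Differentiate both sides with respect to x, treating y as y(x). By the chain rule, any term containing y contributes a factor of y' = dy/dx when we differentiate it.

Move every term to one side and write the relation as F(x, y) = 0. Term by term,
  d/dx[e^(x)] = e^(x)
  d/dx[7e^(y)] = 7·y'·e^(y)
  d/dx[-11] = 0

The pieces without y' make up ∂F/∂x and the coefficient of y' is ∂F/∂y:
  ∂F/∂x = e^(x),
  ∂F/∂y = 7e^(y).

Since d/dx[F] = ∂F/∂x + (∂F/∂y)·y' = 0, solve for y':
  (∂F/∂y)·y' = -∂F/∂x
  dy/dx = -(∂F/∂x)/(∂F/∂y) = -(e^(x))/(7e^(y)) = -e^(x - y)/7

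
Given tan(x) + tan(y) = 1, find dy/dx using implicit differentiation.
Differentiate both sides with respect to x, treating y as y(x). By the chain rule, any term containing y contributes a factor of y' = dy/dx when we differentiate it.

Move every term to one side and write the relation as F(x, y) = 0. Term by term,
  d/dx[tan(x)] = tan(x)^2 + 1
  d/dx[tan(y)] = y'(tan(y)^2 + 1)
  d/dx[-1] = 0

The pieces without y' make up ∂F/∂x and the coefficient of y' is ∂F/∂y:
  ∂F/∂x = tan(x)^2 + 1,
  ∂F/∂y = tan(y)^2 + 1.

Since d/dx[F] = ∂F/∂x + (∂F/∂y)·y' = 0, solve for y':
  (∂F/∂y)·y' = -∂F/∂x
  dy/dx = -(∂F/∂x)/(∂F/∂y) = -(tan(x)^2 + 1)/(tan(y)^2 + 1) = -cos(y)^2/cos(x)^2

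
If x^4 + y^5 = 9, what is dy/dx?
Differentiate both sides with respect to x, treating y as y(x). By the chain rule, any term containing y contributes a factor of y' = dy/dx when we differentiate it.

Move every term to one side and write the relation as F(x, y) = 0. Term by term,
  d/dx[x^4] = 4x^3
  d/dx[y^5] = 5y^4·y'
  d/dx[-9] = 0

The pieces without y' make up ∂F/∂x and the coefficient of y' is ∂F/∂y:
  ∂F/∂x = 4x^3,
  ∂F/∂y = 5y^4.

Since d/dx[F] = ∂F/∂x + (∂F/∂y)·y' = 0, solve for y':
  (∂F/∂y)·y' = -∂F/∂x
  dy/dx = -(∂F/∂x)/(∂F/∂y) = -(4x^3)/(5y^4) = -4x^3/(5y^4)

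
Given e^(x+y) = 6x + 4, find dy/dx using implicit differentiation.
Differentiate both sides with respect to x, treating y as y(x). By the chain rule, any term containing y contributes a factor of y' = dy/dx when we differentiate it.

Move every term to one side and write the relation as F(x, y) = 0. Term by term,
  d/dx[-6x] = -6
  d/dx[e^(x + y)] = (y' + 1)·e^(x + y)
  d/dx[-4] = 0

The pieces without y' make up ∂F/∂x and the coefficient of y' is ∂F/∂y:
  ∂F/∂x = e^(x + y) - 6,
  ∂F/∂y = e^(x + y).

Since d/dx[F] = ∂F/∂x + (∂F/∂y)·y' = 0, solve for y':
  (∂F/∂y)·y' = -∂F/∂x
  dy/dx = -(∂F/∂x)/(∂F/∂y) = -(e^(x + y) - 6)/(e^(x + y)) = 6e^(-x - y) - 1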